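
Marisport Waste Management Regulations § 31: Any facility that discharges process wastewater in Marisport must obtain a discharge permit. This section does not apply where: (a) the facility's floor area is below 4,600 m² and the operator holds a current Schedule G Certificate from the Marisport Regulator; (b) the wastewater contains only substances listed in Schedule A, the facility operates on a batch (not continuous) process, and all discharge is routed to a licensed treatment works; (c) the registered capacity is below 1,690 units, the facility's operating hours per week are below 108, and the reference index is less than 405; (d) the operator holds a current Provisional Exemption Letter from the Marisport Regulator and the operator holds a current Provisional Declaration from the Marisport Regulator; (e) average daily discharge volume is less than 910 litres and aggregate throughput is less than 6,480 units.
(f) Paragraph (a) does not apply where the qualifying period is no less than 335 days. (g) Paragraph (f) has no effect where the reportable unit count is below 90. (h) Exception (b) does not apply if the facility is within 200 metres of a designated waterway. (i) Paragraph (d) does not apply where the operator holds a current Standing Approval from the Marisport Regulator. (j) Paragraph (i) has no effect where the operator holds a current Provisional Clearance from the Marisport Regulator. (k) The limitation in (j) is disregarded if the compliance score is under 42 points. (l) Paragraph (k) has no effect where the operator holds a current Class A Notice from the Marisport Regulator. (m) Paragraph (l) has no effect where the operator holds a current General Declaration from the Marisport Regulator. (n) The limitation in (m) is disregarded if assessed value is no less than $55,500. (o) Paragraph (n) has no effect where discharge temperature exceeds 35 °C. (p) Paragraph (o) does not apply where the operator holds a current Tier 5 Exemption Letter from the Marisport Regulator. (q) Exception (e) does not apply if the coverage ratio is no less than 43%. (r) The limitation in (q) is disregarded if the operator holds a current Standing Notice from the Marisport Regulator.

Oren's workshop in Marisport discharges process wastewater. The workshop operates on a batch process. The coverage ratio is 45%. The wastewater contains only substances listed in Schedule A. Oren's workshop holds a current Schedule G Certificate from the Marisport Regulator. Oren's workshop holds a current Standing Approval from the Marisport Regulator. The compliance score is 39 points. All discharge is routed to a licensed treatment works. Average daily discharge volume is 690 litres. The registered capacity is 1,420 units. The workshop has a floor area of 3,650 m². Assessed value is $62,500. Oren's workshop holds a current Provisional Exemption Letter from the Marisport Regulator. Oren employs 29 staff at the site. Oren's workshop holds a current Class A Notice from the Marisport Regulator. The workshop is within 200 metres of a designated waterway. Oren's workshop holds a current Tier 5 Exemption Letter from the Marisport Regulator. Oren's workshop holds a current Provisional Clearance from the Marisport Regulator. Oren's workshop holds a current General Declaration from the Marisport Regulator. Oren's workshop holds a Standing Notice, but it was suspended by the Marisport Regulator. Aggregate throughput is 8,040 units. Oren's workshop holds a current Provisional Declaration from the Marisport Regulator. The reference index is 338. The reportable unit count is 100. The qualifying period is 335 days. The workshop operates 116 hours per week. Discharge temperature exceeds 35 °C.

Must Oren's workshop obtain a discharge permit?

No — exception (d) applies; Oren's workshop is not required to obtain a discharge permit.

All of (a)'s requirements are met (the facility's floor area is 3,650 m², below the 4,600 m² limit; a current Schedule G Certificate is held). Turning to paragraphs (f)–(g): (f) is triggered — the qualifying period is 335 days, meeting the 335 days threshold. (g) does not operate here (the reportable unit count is 100, not below 90), so (f) stands. (a) is therefore removed.
Exception (b): the wastewater is Schedule-A-only; the facility operates on a batch process; discharge is routed to a licensed treatment works — every condition holds. But applying paragraph (h): (h) is engaged — the workshop is within 200 m of a designated waterway. (b) is therefore removed.
Exception (c) requires that the facility's operating hours per week are below 108; but the facility's operating hours per week are 116, not below 108, so (c) is unavailable.
Exception (d)'s conditions are all satisfied: a current Provisional Exemption Letter is held; a current Provisional Declaration is held. Applying paragraphs (i)–(p): (i) would limit (d) — a current Standing Approval is held — but (j) sets (i) aside: (j) operates — a current Provisional Clearance is held. (k) would limit (j) — the compliance score is 39 points, under the 42 points limit — but (l) sets (k) aside: (l) operates against (k): a current Class A Notice is held. (m) applies (a current General Declaration is held), but is overridden by (n): (n) is triggered — assessed value is $62,500, meeting the $55,500 threshold. (o) would limit (n) — discharge temperature exceeds 35 °C — but (p) sets (o) aside: (p) is triggered — a current Tier 5 Exemption Letter is held. (d) remains available.
Exception (e) requires that aggregate throughput is less than 6,480 units; but aggregate throughput is 8,040 units, not less than 6,480 units, so (e) is unavailable.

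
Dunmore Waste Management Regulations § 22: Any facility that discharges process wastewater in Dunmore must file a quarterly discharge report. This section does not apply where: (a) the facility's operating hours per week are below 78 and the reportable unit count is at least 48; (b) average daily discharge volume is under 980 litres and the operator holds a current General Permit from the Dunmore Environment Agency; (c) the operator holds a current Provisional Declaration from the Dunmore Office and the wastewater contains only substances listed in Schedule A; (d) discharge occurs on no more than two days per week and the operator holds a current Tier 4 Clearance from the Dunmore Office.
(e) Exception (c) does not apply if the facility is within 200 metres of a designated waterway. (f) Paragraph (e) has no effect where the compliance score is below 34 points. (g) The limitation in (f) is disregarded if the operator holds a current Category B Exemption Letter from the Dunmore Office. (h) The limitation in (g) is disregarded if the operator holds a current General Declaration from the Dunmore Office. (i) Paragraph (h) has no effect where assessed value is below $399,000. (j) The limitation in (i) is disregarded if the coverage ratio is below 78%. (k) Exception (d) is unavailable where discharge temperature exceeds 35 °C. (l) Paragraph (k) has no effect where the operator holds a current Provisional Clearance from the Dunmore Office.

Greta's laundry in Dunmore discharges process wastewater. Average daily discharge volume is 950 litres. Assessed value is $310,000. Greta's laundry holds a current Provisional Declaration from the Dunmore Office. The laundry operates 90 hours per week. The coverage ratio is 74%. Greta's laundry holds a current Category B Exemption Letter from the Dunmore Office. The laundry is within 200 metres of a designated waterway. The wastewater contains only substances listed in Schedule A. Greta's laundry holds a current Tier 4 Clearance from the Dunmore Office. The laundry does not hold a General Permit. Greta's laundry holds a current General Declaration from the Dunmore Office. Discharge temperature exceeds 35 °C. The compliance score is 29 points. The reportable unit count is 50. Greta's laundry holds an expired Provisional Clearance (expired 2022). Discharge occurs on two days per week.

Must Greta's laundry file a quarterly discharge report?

No — exception (c) applies; Greta's laundry is not required to file a quarterly discharge report.

Exception (a) does not apply: the facility's operating hours per week are 90, not below 78.
Exception (b) does not apply: no General Permit is held.
Exception (c): a current Provisional Declaration is held; the wastewater is Schedule-A-only — every condition holds. Considering the limiting provisions: (e) would limit (c) — the laundry is within 200 m of a designated waterway — but (f) sets (e) aside: (f) applies — the compliance score is 29 points, below the 34 points limit. (g) is triggered (a current Category B Exemption Letter is held), but is displaced by (h): (h) operates against (g): a current General Declaration is held. (i) operates (assessed value is $310,000, below the $399,000 limit), but is displaced by (j): (j) applies — the coverage ratio is 74%, below the 78% limit. (c) remains available.
Exception (d)'s conditions are all satisfied: discharge occurs on no more than two days per week; a current Tier 4 Clearance is held. Turning to paragraphs (k)–(l): (k) operates against (d): discharge temperature exceeds 35 °C. (l) does not operate here (no current Provisional Clearance is held), so (k) stands. So (d) is unavailable.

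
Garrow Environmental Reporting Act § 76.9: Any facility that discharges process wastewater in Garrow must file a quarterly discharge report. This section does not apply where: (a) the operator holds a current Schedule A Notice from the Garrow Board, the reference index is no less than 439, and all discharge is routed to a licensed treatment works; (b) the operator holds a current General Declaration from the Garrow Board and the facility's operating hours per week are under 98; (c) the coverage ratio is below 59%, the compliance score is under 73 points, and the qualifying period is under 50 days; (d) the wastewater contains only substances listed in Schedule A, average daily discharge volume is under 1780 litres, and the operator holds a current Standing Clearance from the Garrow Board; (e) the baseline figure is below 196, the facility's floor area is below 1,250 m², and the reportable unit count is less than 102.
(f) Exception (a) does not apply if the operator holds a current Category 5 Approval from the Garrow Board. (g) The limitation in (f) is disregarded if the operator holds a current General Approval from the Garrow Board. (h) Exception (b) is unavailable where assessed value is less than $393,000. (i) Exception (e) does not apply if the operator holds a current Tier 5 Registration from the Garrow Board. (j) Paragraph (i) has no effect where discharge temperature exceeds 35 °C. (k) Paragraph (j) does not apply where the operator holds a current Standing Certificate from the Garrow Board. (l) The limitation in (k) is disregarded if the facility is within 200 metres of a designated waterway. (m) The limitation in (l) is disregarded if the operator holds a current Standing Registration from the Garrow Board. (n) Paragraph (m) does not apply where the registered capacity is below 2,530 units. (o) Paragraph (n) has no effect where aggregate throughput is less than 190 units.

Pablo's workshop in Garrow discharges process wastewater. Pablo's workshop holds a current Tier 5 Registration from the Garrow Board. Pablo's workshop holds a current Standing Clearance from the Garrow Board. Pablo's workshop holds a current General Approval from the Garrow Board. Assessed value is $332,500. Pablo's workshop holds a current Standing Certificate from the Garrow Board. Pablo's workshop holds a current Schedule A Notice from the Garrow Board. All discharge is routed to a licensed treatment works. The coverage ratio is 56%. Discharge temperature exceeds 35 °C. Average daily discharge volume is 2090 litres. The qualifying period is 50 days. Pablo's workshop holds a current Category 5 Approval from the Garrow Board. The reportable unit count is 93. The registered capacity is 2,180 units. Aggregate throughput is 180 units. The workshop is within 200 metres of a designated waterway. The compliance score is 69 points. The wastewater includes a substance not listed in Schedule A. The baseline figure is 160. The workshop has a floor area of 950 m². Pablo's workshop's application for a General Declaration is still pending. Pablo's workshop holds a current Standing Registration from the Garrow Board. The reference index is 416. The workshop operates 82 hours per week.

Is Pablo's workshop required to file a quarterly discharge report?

Yes — Pablo's workshop must file a quarterly discharge report.

Exception (a) does not apply: the reference index is 416, short of 439.
Exception (b) fails — no current General Declaration is held.
Exception (c) does not apply: the qualifying period is 50 days, not under 50 days.
Exception (d) does not apply: the wastewater includes a non-Schedule-A substance.
Exception (e) is satisfied on its face — the baseline figure is 160, below the 196 limit; the facility's floor area is 950 m², below the 1,250 m² limit; the reportable unit count is 93, less than the 102 limit. But: (i) is engaged — a current Tier 5 Registration is held. (j) is triggered (discharge temperature exceeds 35 °C), but is set aside by (k): (k) operates against (j): a current Standing Certificate is held. (l) would limit (k) — the workshop is within 200 m of a designated waterway — but (m) sets (l) aside: (m) operates against (l): a current Standing Registration is held. (n) would limit (m) — the registered capacity is 2,180 units, below the 2,530 units limit — but (o) sets (n) aside: (o) operates against (n): aggregate throughput is 180 units, less than the 190 units limit. (e) is therefore removed.
No exception applies. The general rule governs.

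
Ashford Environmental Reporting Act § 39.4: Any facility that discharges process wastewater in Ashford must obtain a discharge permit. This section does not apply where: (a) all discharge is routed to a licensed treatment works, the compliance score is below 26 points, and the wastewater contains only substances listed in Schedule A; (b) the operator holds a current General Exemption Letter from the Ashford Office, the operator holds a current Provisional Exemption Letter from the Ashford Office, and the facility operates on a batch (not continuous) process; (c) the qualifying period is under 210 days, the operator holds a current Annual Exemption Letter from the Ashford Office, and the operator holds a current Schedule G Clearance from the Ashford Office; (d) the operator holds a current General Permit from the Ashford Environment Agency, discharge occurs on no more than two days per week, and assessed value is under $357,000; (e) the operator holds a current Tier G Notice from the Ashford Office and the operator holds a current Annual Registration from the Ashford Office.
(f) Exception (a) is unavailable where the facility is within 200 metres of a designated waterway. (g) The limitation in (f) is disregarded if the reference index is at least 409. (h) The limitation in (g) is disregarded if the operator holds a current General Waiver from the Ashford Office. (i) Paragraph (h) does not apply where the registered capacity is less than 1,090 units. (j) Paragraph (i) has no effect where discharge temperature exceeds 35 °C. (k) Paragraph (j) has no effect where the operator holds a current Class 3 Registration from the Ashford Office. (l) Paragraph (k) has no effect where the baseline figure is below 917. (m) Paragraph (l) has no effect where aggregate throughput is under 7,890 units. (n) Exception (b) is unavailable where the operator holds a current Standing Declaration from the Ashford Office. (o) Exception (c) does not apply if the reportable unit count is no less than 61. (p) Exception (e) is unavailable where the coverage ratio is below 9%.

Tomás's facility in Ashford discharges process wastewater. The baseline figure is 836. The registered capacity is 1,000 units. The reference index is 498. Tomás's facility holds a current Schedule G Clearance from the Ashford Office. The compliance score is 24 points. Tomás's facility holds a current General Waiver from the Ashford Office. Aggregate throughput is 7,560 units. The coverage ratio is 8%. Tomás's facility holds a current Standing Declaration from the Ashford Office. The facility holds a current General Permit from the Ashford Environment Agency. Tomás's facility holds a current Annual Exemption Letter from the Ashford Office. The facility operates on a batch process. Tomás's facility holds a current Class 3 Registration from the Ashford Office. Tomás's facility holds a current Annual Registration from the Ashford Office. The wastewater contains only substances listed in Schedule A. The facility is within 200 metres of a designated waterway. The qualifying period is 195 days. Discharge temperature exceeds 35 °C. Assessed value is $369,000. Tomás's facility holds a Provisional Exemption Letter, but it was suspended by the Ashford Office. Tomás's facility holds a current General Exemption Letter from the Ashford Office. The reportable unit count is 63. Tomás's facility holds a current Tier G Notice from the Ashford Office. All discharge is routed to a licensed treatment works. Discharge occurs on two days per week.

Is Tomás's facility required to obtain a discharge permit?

No — exception (a) applies; Tomás's facility is not required to obtain a discharge permit.

Exception (a)'s conditions are all satisfied: discharge is routed to a licensed treatment works; the compliance score is 24 points, below the 26 points limit; the wastewater is Schedule-A-only. Considering the limiting provisions: (f) would limit (a) — the facility is within 200 m of a designated waterway — but (g) sets (f) aside: (g) operates against (f): the reference index is 498, meeting the 409 threshold. (h) is engaged (a current General Waiver is held), but is set aside by (i): (i) operates against (h): the registered capacity is 1,000 units, less than the 1,090 units limit. (j) is engaged (discharge temperature exceeds 35 °C), but is set aside by (k): (k) operates against (j): a current Class 3 Registration is held. (l) applies (the baseline figure is 836, below the 917 limit), but yields to (m): (m) operates against (l): aggregate throughput is 7,560 units, under the 7,890 units limit. (a) remains available.
Exception (b) requires that the operator holds a current Provisional Exemption Letter from the Ashford Office; but no current Provisional Exemption Letter is held, so (b) is unavailable.
Exception (c): the qualifying period is 195 days, under the 210 days limit; a current Annual Exemption Letter is held; a current Schedule G Clearance is held — every condition holds. But: (o) operates against (c): the reportable unit count is 63, meeting the 61 threshold. Exception (c) does not apply.
Exception (d) requires that assessed value is under $357,000; but assessed value is $369,000, not under $357,000, so (d) is unavailable.
Exception (e) is satisfied on its face — a current Tier G Notice is held; a current Annual Registration is held. However, paragraph (p) must be considered: (p) operates against (e): the coverage ratio is 8%, below the 9% limit. So (e) is unavailable.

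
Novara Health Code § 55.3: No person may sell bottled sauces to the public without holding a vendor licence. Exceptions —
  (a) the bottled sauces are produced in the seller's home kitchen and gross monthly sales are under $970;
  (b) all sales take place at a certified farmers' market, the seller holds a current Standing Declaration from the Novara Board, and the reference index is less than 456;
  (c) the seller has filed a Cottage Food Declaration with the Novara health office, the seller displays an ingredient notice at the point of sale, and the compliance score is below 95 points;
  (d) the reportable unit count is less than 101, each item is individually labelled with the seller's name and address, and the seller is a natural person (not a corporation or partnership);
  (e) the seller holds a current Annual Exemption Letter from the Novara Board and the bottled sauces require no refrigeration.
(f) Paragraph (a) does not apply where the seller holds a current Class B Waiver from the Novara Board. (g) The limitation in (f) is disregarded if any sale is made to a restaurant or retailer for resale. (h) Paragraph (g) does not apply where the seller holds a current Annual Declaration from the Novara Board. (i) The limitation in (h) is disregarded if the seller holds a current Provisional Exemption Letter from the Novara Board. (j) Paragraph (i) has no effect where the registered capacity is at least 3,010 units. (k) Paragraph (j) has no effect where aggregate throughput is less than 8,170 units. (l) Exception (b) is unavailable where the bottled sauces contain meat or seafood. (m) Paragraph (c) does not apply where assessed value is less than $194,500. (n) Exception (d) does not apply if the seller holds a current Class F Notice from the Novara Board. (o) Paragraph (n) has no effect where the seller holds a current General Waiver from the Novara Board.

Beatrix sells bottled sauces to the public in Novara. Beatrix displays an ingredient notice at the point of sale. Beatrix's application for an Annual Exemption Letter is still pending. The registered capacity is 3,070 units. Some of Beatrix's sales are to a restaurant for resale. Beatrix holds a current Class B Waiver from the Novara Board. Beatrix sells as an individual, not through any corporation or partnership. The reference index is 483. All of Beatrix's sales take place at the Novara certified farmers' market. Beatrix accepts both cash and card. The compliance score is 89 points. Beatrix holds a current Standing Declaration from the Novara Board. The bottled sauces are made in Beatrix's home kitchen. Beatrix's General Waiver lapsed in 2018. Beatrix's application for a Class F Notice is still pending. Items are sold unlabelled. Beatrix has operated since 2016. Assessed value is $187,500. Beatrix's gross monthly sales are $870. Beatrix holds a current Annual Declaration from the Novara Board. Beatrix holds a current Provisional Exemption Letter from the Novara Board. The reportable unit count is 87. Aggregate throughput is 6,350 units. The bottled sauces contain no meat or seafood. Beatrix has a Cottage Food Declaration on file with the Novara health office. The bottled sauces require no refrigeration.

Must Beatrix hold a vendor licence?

All of (a)'s requirements are met (the bottled sauces are home-kitchen produced; gross monthly sales are $870, under the $970 limit). As to paragraphs (f)–(k): (f) would limit (a) — a current Class B Waiver is held — but (g) sets (f) aside: (g) is triggered — some sales are to a restaurant for resale. (h) is triggered (a current Annual Declaration is held), but yields to (i): (i) is triggered — a current Provisional Exemption Letter is held. (j) would limit (i) — the registered capacity is 3,070 units, meeting the 3,010 units threshold — but (k) sets (j) aside: (k) is triggered — aggregate throughput is 6,350 units, less than the 8,170 units limit. So (a) applies.
Exception (b) does not apply: the reference index is 483, not less than 456.
All of (c)'s requirements are met (a Cottage Food Declaration is on file; an ingredient notice is displayed; the compliance score is 89 points, below the 95 points limit). Turning to paragraph (m): (m) applies — assessed value is $187,500, less than the $194,500 limit. So (c) is unavailable.
Exception (d) does not apply: items are sold unlabelled.
Exception (e) fails — there is no Annual Exemption Letter in force.

No — exception (a) applies; Beatrix is not required to hold a vendor licence.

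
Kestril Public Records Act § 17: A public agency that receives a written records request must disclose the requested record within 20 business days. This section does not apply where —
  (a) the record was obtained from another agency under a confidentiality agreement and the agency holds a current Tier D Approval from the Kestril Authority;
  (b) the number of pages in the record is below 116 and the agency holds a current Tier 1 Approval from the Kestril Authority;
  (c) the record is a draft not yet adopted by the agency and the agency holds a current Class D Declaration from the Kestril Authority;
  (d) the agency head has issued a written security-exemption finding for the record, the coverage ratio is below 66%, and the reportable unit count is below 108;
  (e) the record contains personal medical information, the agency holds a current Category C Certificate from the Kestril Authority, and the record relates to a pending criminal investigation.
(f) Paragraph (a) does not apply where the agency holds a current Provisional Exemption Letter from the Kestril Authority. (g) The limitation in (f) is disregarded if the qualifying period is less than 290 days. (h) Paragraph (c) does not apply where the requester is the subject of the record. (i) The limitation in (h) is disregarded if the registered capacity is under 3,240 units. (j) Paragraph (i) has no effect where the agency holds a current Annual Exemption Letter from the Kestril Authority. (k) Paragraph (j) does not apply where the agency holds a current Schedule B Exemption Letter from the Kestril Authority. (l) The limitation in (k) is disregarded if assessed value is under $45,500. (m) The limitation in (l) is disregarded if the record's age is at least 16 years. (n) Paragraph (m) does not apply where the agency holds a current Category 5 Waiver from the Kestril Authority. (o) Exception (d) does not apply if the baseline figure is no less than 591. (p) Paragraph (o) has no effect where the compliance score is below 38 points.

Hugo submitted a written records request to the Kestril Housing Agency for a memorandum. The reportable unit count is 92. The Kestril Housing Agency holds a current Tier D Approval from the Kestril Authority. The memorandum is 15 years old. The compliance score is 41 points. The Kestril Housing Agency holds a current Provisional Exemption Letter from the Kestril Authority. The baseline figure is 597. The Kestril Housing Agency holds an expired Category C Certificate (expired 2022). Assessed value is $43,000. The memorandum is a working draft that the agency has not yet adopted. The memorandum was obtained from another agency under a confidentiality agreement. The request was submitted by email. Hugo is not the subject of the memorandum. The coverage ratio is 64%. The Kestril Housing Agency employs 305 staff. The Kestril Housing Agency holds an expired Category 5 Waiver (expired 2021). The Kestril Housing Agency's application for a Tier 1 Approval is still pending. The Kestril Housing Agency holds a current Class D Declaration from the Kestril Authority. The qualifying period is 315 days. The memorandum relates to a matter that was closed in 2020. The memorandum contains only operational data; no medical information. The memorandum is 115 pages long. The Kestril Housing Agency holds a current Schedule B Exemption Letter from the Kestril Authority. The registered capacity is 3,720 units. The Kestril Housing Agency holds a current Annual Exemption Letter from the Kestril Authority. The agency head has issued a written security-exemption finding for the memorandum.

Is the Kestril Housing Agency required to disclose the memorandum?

Exception (a): the memorandum was obtained under a confidentiality agreement; a current Tier D Approval is held — every condition holds. Turning to paragraphs (f)–(g): (f) operates against (a): a current Provisional Exemption Letter is held. (g), which would lift (f), is not triggered — the qualifying period is 315 days, not less than 290 days. Exception (a) does not apply.
Exception (b) requires that the agency holds a current Tier 1 Approval from the Kestril Authority; but no current Tier 1 Approval is held, so (b) is unavailable.
Exception (c) is satisfied on its face — the memorandum is an unadopted draft; a current Class D Declaration is held. Under paragraphs (h)–(n): (h), which would limit (c), is not engaged: Hugo is not the subject of the memorandum. (c) remains available.
Exception (d) is satisfied on its face — a written security-exemption finding has been issued; the coverage ratio is 64%, below the 66% limit; the reportable unit count is 92, below the 108 limit. However, paragraphs (o)–(p) must be considered: (o) operates against (d): the baseline figure is 597, meeting the 591 threshold. (p), which would lift (o), is inapplicable — the compliance score is 41 points, not below 38 points. (d) is therefore removed.
Exception (e) requires that the record contains personal medical information; but the memorandum contains only operational data, so (e) is unavailable.

No — exception (c) applies; the Kestril Housing Agency is not required to disclose the memorandum.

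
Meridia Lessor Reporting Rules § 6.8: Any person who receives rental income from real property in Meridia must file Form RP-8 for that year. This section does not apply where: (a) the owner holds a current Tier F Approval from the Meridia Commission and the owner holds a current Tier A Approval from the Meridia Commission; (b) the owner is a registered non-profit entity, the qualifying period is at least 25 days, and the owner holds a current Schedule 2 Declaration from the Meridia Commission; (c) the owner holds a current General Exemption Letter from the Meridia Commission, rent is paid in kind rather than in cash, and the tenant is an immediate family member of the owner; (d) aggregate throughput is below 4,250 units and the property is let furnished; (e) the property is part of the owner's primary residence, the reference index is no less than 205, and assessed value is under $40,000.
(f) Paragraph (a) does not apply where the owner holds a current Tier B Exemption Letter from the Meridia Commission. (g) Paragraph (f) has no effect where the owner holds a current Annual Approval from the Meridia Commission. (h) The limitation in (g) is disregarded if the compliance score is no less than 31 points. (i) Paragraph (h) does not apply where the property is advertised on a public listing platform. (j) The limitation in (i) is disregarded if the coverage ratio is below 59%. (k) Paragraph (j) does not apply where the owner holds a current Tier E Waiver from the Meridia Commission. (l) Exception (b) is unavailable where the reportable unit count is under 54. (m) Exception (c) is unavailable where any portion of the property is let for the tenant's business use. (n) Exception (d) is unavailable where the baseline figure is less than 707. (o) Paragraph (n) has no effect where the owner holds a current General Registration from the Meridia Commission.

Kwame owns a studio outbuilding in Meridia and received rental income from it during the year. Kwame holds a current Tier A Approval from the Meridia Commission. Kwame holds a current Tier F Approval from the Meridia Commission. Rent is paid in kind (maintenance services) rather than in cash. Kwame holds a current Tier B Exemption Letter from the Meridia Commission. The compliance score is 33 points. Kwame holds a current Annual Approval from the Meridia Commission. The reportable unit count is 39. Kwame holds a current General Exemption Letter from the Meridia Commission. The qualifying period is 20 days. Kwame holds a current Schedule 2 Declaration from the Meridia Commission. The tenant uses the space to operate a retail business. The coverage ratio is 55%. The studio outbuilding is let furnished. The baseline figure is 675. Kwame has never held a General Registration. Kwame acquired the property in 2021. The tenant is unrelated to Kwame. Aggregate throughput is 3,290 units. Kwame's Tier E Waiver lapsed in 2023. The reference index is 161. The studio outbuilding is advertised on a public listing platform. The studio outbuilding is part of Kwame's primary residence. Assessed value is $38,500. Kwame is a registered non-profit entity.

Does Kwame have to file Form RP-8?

Yes — Kwame must file Form RP-8.

All of (a)'s requirements are met (a current Tier F Approval is held; a current Tier A Approval is held). Turning to paragraphs (f)–(k): (f) operates against (a): a current Tier B Exemption Letter is held. (g) would limit (f) — a current Annual Approval is held — but (h) sets (g) aside: (h) operates against (g): the compliance score is 33 points, meeting the 31 points threshold. (i) would limit (h) — the property is publicly advertised — but (j) sets (i) aside: (j) is triggered — the coverage ratio is 55%, below the 59% limit. (k) is not engaged (there is no Tier E Waiver in force), so (j) stands. Exception (a) does not apply.
Exception (b) does not apply: the qualifying period is 20 days, short of 25 days.
Exception (c) does not apply: the tenant is unrelated to the owner.
Exception (d): aggregate throughput is 3,290 units, below the 4,250 units limit; the property is let furnished — every condition holds. Turning to paragraphs (n)–(o): (n) operates — the baseline figure is 675, less than the 707 limit. (o) is not engaged (there is no General Registration in force), so (n) stands. Exception (d) does not apply.
Exception (e) does not apply: the reference index is 161, short of 205.
No exception applies. The general rule governs.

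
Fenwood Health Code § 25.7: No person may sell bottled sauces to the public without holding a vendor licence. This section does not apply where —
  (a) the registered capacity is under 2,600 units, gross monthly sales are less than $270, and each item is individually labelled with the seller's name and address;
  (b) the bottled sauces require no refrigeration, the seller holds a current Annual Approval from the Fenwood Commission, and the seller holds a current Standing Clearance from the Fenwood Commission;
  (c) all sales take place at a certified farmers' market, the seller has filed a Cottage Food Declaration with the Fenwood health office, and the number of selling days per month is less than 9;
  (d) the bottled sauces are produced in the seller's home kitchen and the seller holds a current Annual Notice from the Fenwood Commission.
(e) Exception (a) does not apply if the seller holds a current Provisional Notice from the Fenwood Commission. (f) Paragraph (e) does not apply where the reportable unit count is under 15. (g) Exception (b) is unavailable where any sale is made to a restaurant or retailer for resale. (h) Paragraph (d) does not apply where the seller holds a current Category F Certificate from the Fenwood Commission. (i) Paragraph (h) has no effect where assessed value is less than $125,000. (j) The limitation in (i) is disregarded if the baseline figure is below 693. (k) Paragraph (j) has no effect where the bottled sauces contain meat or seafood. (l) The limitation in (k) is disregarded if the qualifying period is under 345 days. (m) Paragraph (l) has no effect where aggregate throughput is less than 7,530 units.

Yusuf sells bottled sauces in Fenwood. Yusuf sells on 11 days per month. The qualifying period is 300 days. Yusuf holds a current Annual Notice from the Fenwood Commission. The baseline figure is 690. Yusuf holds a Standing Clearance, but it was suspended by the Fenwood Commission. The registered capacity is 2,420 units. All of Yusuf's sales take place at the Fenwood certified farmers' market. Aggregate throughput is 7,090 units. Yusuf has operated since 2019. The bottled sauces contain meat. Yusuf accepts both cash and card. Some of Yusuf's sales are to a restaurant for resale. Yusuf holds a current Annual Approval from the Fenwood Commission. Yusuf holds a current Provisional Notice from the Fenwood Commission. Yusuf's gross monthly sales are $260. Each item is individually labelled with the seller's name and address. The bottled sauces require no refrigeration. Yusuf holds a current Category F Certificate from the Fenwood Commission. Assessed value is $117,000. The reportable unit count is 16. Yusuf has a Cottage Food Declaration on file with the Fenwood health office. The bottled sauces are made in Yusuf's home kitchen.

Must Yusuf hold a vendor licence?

No — exception (d) applies; Yusuf is not required to hold a vendor licence.

Exception (a)'s conditions are all satisfied: the registered capacity is 2,420 units, under the 2,600 units limit; gross monthly sales are $260, less than the $270 limit; items are individually labelled. Turning to paragraphs (e)–(f): (e) is triggered — a current Provisional Notice is held. (f) is not triggered (the reportable unit count is 16, not under 15), so (e) stands. (a) is therefore removed.
Exception (b) does not apply: the Standing Clearance is not current.
Exception (c) fails — the number of selling days per month is 11, not less than 9.
All of (d)'s requirements are met (the bottled sauces are home-kitchen produced; a current Annual Notice is held). Under paragraphs (h)–(m): (h) operates (a current Category F Certificate is held), but yields to (i): (i) operates — assessed value is $117,000, less than the $125,000 limit. (j) operates (the baseline figure is 690, below the 693 limit), but is overridden by (k): (k) is engaged — the bottled sauces contain meat. (l) would limit (k) — the qualifying period is 300 days, under the 345 days limit — but (m) sets (l) aside: (m) operates against (l): aggregate throughput is 7,090 units, less than the 7,530 units limit. Exception (d) stands.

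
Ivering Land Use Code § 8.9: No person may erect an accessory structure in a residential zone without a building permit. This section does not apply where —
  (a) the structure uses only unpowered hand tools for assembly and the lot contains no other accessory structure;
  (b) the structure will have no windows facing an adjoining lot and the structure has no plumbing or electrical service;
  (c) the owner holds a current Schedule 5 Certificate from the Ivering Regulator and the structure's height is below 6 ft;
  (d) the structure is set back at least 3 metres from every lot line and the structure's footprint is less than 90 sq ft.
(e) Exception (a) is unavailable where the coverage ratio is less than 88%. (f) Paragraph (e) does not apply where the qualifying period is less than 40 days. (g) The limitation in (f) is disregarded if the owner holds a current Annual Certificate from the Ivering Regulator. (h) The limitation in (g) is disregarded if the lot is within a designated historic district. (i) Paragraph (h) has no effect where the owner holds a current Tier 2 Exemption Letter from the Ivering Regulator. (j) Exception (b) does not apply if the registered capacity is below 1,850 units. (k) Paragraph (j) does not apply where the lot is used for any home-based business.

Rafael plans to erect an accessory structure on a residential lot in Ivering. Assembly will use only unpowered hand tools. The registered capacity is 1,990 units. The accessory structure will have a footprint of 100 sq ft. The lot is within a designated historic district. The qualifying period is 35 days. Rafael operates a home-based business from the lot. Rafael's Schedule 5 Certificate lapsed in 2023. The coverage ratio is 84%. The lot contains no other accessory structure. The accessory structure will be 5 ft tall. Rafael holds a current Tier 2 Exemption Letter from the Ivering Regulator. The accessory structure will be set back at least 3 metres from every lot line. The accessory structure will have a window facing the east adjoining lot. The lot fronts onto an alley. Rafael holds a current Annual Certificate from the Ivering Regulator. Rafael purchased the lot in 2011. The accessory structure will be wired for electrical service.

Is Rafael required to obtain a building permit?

Exception (a)'s conditions are all satisfied: assembly uses only hand tools; the lot has no other accessory structure. However, paragraphs (e)–(i) must be considered: (e) is engaged — the coverage ratio is 84%, less than the 88% limit. (f) would limit (e) — the qualifying period is 35 days, less than the 40 days limit — but (g) sets (f) aside: (g) operates against (f): a current Annual Certificate is held. (h) would limit (g) — the lot is in a historic district — but (i) sets (h) aside: (i) is engaged — a current Tier 2 Exemption Letter is held. Exception (a) does not apply.
Exception (b) fails — a window faces an adjoining lot.
Exception (c) does not apply: no current Schedule 5 Certificate is held.
Exception (d) fails — the structure's footprint is 100 sq ft, not less than 90 sq ft.
No exception is made out. Rafael falls within the general rule.

Yes — Rafael must obtain a building permit.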